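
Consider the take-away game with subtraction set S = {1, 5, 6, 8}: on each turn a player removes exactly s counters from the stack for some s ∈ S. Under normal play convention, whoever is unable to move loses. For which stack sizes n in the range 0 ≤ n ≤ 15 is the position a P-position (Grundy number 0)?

n :  0  1  2  3  4  5  6  7  8  9 10 11 12 13 14 15
G :  0  1  0  1  0  1  2  3  2  3  2  0  1  0  1  0
P-positions are exactly the n with G(n) = 0.

0, 2, 4, 11, 13, 15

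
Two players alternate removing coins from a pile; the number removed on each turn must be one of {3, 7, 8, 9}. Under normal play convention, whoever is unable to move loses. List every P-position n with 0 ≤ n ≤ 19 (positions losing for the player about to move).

0, 1, 2, 6, 12, 16, 17, 18

G(0) = 0
G(1) = mex{} = 0
G(2) = mex{} = 0
G(3) = mex{0} = 1
G(4) = mex{0} = 1
G(5) = mex{0} = 1
G(6) = mex{1} = 0
G(7) = mex{1,0} = 2
G(8) = mex{1,0,0} = 2
G(9) = mex{0,0,0,0} = 1
G(10) = mex{2,1,0,0} = 3
G(11) = mex{2,1,1,0} = 3
G(12) = mex{1,1,1,1} = 0
G(13) = mex{3,0,1,1} = 2
G(14) = mex{3,2,0,1} = 4
G(15) = mex{0,2,2,0} = 1
G(16) = mex{2,1,2,2} = 0
G(17) = mex{4,3,1,2} = 0
G(18) = mex{1,3,3,1} = 0
G(19) = mex{0,0,3,3} = 1
P-positions are exactly the n with G(n) = 0.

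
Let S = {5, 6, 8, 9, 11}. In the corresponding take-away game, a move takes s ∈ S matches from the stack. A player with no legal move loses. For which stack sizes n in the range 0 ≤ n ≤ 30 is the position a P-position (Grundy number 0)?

G(0) = 0
G(1) = mex{} = 0
G(2) = mex{} = 0
G(3) = mex{} = 0
G(4) = mex{} = 0
G(5) = mex{0} = 1
G(6) = mex{0,0} = 1
G(7) = mex{0,0} = 1
G(8) = mex{0,0,0} = 1
G(9) = mex{0,0,0,0} = 1
G(10) = mex{1,0,0,0} = 2
G(11) = mex{1,1,0,0,0} = 2
G(12) = mex{1,1,0,0,0} = 2
G(13) = mex{1,1,1,0,0} = 2
G(14) = mex{1,1,1,1,0} = 2
G(15) = mex{2,1,1,1,0} = 3
G(16) = mex{2,2,1,1,1} = 0
G(17) = mex{2,2,1,1,1} = 0
G(18) = mex{2,2,2,1,1} = 0
G(19) = mex{2,2,2,2,1} = 0
G(20) = mex{3,2,2,2,1} = 0
G(21) = mex{0,3,2,2,2} = 1
G(22) = mex{0,0,2,2,2} = 1
G(23) = mex{0,0,3,2,2} = 1
G(24) = mex{0,0,0,3,2} = 1
G(25) = mex{0,0,0,0,2} = 1
G(26) = mex{1,0,0,0,3} = 2
G(27) = mex{1,1,0,0,0} = 2
G(28) = mex{1,1,0,0,0} = 2
G(29) = mex{1,1,1,0,0} = 2
G(30) = mex{1,1,1,1,0} = 2
P-positions are exactly the n with G(n) = 0.

0, 1, 2, 3, 4, 16, 17, 18, 19, 20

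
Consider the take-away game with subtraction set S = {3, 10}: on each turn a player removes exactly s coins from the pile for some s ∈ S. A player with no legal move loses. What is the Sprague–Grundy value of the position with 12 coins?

n :  0  1  2  3  4  5  6  7  8  9 10 11 12
G :  0  0  0  1  1  1  0  0  0  1  1  1  2

2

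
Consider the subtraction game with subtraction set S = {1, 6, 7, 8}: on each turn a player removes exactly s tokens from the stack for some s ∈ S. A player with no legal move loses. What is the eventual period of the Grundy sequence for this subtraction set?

13

n :  0  1  2  3  4  5  6  7  8  9 10 11 12 13 14 15 16 17 18 19 20 21 22 23 24 25 26 27
G :  0  1  0  1  0  1  2  3  2  3  2  3  4  0  1  0  1  0  1  2  3  2  3  2  3  4  0  1
G(n+13) = G(n) holds for n = 0,…,7 (a full window of length max(S) = 8), so the sequence is purely periodic with period 13.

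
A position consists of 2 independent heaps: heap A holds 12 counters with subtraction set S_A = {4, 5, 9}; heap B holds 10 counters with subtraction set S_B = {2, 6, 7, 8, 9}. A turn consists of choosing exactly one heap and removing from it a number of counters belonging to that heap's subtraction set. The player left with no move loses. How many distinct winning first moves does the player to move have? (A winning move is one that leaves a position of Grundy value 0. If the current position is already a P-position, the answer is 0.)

0

Heap A, S = {4, 5, 9}:
n :  0  1  2  3  4  5  6  7  8  9 10 11 12
G :  0  0  0  0  1  1  1  1  2  2  2  2  3
G_A(12) = 3.
Heap B, S = {2, 6, 7, 8, 9}:
G(0) = 0
G(1) = mex{} = 0
G(2) = mex{0} = 1
G(3) = mex{0} = 1
G(4) = mex{1} = 0
G(5) = mex{1} = 0
G(6) = mex{0,0} = 1
G(7) = mex{0,0,0} = 1
G(8) = mex{1,1,0,0} = 2
G(9) = mex{1,1,1,0,0} = 2
G(10) = mex{2,0,1,1,0} = 3
G_B(10) = 3.
Combined Grundy value = 3 ⊕ 3 = 0.
A winning move leaves total XOR = 0, i.e. changes one component's Grundy value g to g ⊕ X where X is the current total.
Heap A: target g' = 3⊕0 = 3, but every legal move changes the Grundy value (mex property), so 0 moves.
Heap B: target g' = 3⊕0 = 3, but every legal move changes the Grundy value (mex property), so 0 moves.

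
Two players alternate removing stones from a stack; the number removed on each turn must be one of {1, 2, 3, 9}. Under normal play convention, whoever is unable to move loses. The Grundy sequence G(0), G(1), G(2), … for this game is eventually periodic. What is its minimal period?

n :  0  1  2  3  4  5  6  7  8  9 10 11 12 13 14
G :  0  1  2  3  0  1  2  3  0  1  2  3  0  1  2
G(n+4) = G(n) holds for n = 0,…,8 (a full window of length max(S) = 9), so the sequence is purely periodic with period 4.

4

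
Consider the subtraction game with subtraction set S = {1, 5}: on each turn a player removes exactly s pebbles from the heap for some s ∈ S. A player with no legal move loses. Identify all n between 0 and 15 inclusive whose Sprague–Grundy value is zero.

0, 2, 4, 6, 8, 10, 12, 14

G(0) = 0
G(1) = mex{0} = 1
G(2) = mex{1} = 0
G(3) = mex{0} = 1
G(4) = mex{1} = 0
G(5) = mex{0,0} = 1
G(6) = mex{1,1} = 0
G(7) = mex{0,0} = 1
G(8) = mex{1,1} = 0
G(9) = mex{0,0} = 1
G(10) = mex{1,1} = 0
G(11) = mex{0,0} = 1
G(12) = mex{1,1} = 0
G(13) = mex{0,0} = 1
G(14) = mex{1,1} = 0
G(15) = mex{0,0} = 1
P-positions are exactly the n with G(n) = 0.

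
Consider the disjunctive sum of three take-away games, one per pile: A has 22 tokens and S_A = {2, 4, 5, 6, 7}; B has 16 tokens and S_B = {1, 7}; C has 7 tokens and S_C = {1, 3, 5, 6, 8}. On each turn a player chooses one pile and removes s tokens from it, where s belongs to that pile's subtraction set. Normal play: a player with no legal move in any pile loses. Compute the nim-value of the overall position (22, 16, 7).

Pile A, S = {2, 4, 5, 6, 7}:
G(0) = 0
G(1) = mex{} = 0
G(2) = mex{0} = 1
G(3) = mex{0} = 1
G(4) = mex{1,0} = 2
G(5) = mex{1,0,0} = 2
G(6) = mex{2,1,0,0} = 3
G(7) = mex{2,1,1,0,0} = 3
G(8) = mex{3,2,1,1,0} = 4
G(9) = mex{3,2,2,1,1} = 0
G(10) = mex{4,3,2,2,1} = 0
G(11) = mex{0,3,3,2,2} = 1
G(12) = mex{0,4,3,3,2} = 1
G(13) = mex{1,0,4,3,3} = 2
G(14) = mex{1,0,0,4,3} = 2
G(15) = mex{2,1,0,0,4} = 3
G(16) = mex{2,1,1,0,0} = 3
G(17) = mex{3,2,1,1,0} = 4
G(18) = mex{3,2,2,1,1} = 0
G(19) = mex{4,3,2,2,1} = 0
G(20) = mex{0,3,3,2,2} = 1
G(21) = mex{0,4,3,3,2} = 1
G(22) = mex{1,0,4,3,3} = 2
G_A(22) = 2.
Pile B, S = {1, 7}:
n :  0  1  2  3  4  5  6  7  8  9 10 11 12 13 14 15 16
G :  0  1  0  1  0  1  0  1  0  1  0  1  0  1  0  1  0
G_B(16) = 0.
Pile C, S = {1, 3, 5, 6, 8}:
n : 0 1 2 3 4 5 6 7
G : 0 1 0 1 0 1 2 3
G_C(7) = 3.
Combined Grundy value = 2 ⊕ 0 ⊕ 3 = 1.

1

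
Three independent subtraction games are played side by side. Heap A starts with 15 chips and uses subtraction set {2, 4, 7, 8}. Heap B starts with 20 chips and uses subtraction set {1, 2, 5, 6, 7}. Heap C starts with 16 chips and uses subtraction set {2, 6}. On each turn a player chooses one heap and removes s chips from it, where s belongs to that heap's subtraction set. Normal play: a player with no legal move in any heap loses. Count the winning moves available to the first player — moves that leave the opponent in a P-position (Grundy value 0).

Heap A, S = {2, 4, 7, 8}:
n :  0  1  2  3  4  5  6  7  8  9 10 11 12 13 14 15
G :  0  0  1  1  2  2  0  3  1  4  2  0  0  1  1  2
G_A(15) = 2.
Heap B, S = {1, 2, 5, 6, 7}:
G(0) = 0
G(1) = mex{0} = 1
G(2) = mex{1,0} = 2
G(3) = mex{2,1} = 0
G(4) = mex{0,2} = 1
G(5) = mex{1,0,0} = 2
G(6) = mex{2,1,1,0} = 3
G(7) = mex{3,2,2,1,0} = 4
G(8) = mex{4,3,0,2,1} = 5
G(9) = mex{5,4,1,0,2} = 3
G(10) = mex{3,5,2,1,0} = 4
G(11) = mex{4,3,3,2,1} = 0
G(12) = mex{0,4,4,3,2} = 1
G(13) = mex{1,0,5,4,3} = 2
G(14) = mex{2,1,3,5,4} = 0
G(15) = mex{0,2,4,3,5} = 1
G(16) = mex{1,0,0,4,3} = 2
G(17) = mex{2,1,1,0,4} = 3
G(18) = mex{3,2,2,1,0} = 4
G(19) = mex{4,3,0,2,1} = 5
G(20) = mex{5,4,1,0,2} = 3
G_B(20) = 3.
Heap C, S = {2, 6}:
G(0) = 0
G(1) = mex{} = 0
G(2) = mex{0} = 1
G(3) = mex{0} = 1
G(4) = mex{1} = 0
G(5) = mex{1} = 0
G(6) = mex{0,0} = 1
G(7) = mex{0,0} = 1
G(8) = mex{1,1} = 0
G(9) = mex{1,1} = 0
G(10) = mex{0,0} = 1
G(11) = mex{0,0} = 1
G(12) = mex{1,1} = 0
G(13) = mex{1,1} = 0
G(14) = mex{0,0} = 1
G(15) = mex{0,0} = 1
G(16) = mex{1,1} = 0
G_C(16) = 0.
Combined Grundy value = 2 ⊕ 3 ⊕ 0 = 1.
A winning move leaves total XOR = 0, i.e. changes one component's Grundy value g to g ⊕ X where X is the current total.
Heap A: need g' = 2⊕1 = 3. Options: 15−2→G=1, 15−4→G=0, 15−7→G=1, 15−8→G=3. Hits: 1.
Heap B: need g' = 3⊕1 = 2. Options: 20−1→G=5, 20−2→G=4, 20−5→G=1, 20−6→G=0, 20−7→G=2. Hits: 1.
Heap C: need g' = 0⊕1 = 1. Options: 16−2→G=1, 16−6→G=1. Hits: 2.

4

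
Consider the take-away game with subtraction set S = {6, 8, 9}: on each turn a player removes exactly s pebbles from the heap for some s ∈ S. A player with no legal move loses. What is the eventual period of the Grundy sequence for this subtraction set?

15

n :  0  1  2  3  4  5  6  7  8  9 10 11 12 13 14 15 16 17 18 19 20 21 22 23 24 25 26 27 28 29 30 31
G :  0  0  0  0  0  0  1  1  1  1  1  1  2  2  2  0  0  0  0  0  0  1  1  1  1  1  1  2  2  2  0  0
G(n+15) = G(n) holds for n = 0,…,8 (a full window of length max(S) = 9), so the sequence is purely periodic with period 15.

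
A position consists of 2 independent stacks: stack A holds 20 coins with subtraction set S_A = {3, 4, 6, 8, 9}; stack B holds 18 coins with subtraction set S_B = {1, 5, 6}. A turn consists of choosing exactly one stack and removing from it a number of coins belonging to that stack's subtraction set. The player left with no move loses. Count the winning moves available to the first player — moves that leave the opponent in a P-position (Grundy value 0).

Stack A, S = {3, 4, 6, 8, 9}:
n :  0  1  2  3  4  5  6  7  8  9 10 11 12 13 14 15 16 17 18 19 20
G :  0  0  0  1  1  1  2  2  2  3  3  3  0  0  0  1  1  1  2  2  2
G_A(20) = 2.
Stack B, S = {1, 5, 6}:
n :  0  1  2  3  4  5  6  7  8  9 10 11 12 13 14 15 16 17 18
G :  0  1  0  1  0  1  2  3  2  3  2  0  1  0  1  0  1  2  3
G_B(18) = 3.
Combined Grundy value = 2 ⊕ 3 = 1.
A winning move leaves total XOR = 0, i.e. changes one component's Grundy value g to g ⊕ X where X is the current total.
Stack A: need g' = 2⊕1 = 3. Options: 20−3→G=1, 20−4→G=1, 20−6→G=0, 20−8→G=0, 20−9→G=3. Hits: 1.
Stack B: need g' = 3⊕1 = 2. Options: 18−1→G=2, 18−5→G=0, 18−6→G=1. Hits: 1.

2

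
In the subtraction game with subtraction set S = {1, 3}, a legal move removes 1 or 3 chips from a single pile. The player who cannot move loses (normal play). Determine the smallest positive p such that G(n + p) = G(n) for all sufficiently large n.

G(0) = 0
G(1) = mex{0} = 1
G(2) = mex{1} = 0
G(3) = mex{0,0} = 1
G(4) = mex{1,1} = 0
G(5) = mex{0,0} = 1
G(6) = mex{1,1} = 0
G(7) = mex{0,0} = 1
G(8) = mex{1,1} = 0
G(9) = mex{0,0} = 1
G(10) = mex{1,1} = 0
G(11) = mex{0,0} = 1
G(12) = mex{1,1} = 0
G(13) = mex{0,0} = 1
G(14) = mex{1,1} = 0
G(n+2) = G(n) holds for n = 0,…,2 (a full window of length max(S) = 3), so the sequence is purely periodic with period 2.

2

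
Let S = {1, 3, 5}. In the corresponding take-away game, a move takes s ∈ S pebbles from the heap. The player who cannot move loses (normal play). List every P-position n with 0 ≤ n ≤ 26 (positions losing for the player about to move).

0, 2, 4, 6, 8, 10, 12, 14, 16, 18, 20, 22, 24, 26

G(0) = 0
G(1) = mex{0} = 1
G(2) = mex{1} = 0
G(3) = mex{0,0} = 1
G(4) = mex{1,1} = 0
G(5) = mex{0,0,0} = 1
G(6) = mex{1,1,1} = 0
G(7) = mex{0,0,0} = 1
G(8) = mex{1,1,1} = 0
G(9) = mex{0,0,0} = 1
G(10) = mex{1,1,1} = 0
G(11) = mex{0,0,0} = 1
G(12) = mex{1,1,1} = 0
G(13) = mex{0,0,0} = 1
G(14) = mex{1,1,1} = 0
G(15) = mex{0,0,0} = 1
G(16) = mex{1,1,1} = 0
G(17) = mex{0,0,0} = 1
G(18) = mex{1,1,1} = 0
G(19) = mex{0,0,0} = 1
G(20) = mex{1,1,1} = 0
G(21) = mex{0,0,0} = 1
G(22) = mex{1,1,1} = 0
G(23) = mex{0,0,0} = 1
G(24) = mex{1,1,1} = 0
G(25) = mex{0,0,0} = 1
G(26) = mex{1,1,1} = 0
P-positions are exactly the n with G(n) = 0.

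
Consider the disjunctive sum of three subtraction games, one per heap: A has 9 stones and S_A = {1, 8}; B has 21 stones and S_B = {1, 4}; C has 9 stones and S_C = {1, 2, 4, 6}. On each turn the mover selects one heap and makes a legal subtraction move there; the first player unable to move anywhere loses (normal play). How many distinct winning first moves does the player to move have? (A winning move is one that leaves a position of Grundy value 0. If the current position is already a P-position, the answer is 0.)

0

Heap A, S = {1, 8}:
G(0) = 0
G(1) = mex{0} = 1
G(2) = mex{1} = 0
G(3) = mex{0} = 1
G(4) = mex{1} = 0
G(5) = mex{0} = 1
G(6) = mex{1} = 0
G(7) = mex{0} = 1
G(8) = mex{1,0} = 2
G(9) = mex{2,1} = 0
G_A(9) = 0.
Heap B, S = {1, 4}:
n :  0  1  2  3  4  5  6  7  8  9 10 11 12 13 14 15 16 17 18 19 20 21
G :  0  1  0  1  2  0  1  0  1  2  0  1  0  1  2  0  1  0  1  2  0  1
G_B(21) = 1.
Heap C, S = {1, 2, 4, 6}:
n : 0 1 2 3 4 5 6 7 8 9
G : 0 1 2 0 1 2 3 4 0 1
G_C(9) = 1.
Combined Grundy value = 0 ⊕ 1 ⊕ 1 = 0.
A winning move leaves total XOR = 0, i.e. changes one component's Grundy value g to g ⊕ X where X is the current total.
Heap A: target g' = 0⊕0 = 0, but every legal move changes the Grundy value (mex property), so 0 moves.
Heap B: target g' = 1⊕0 = 1, but every legal move changes the Grundy value (mex property), so 0 moves.
Heap C: target g' = 1⊕0 = 1, but every legal move changes the Grundy value (mex property), so 0 moves.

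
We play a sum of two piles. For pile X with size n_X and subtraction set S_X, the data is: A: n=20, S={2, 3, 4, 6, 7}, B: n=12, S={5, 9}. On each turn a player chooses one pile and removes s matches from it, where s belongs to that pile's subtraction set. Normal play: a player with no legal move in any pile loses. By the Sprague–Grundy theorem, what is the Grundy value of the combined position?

Pile A, S = {2, 3, 4, 6, 7}:
G(0) = 0
G(1) = mex{} = 0
G(2) = mex{0} = 1
G(3) = mex{0,0} = 1
G(4) = mex{1,0,0} = 2
G(5) = mex{1,1,0} = 2
G(6) = mex{2,1,1,0} = 3
G(7) = mex{2,2,1,0,0} = 3
G(8) = mex{3,2,2,1,0} = 4
G(9) = mex{3,3,2,1,1} = 0
G(10) = mex{4,3,3,2,1} = 0
G(11) = mex{0,4,3,2,2} = 1
G(12) = mex{0,0,4,3,2} = 1
G(13) = mex{1,0,0,3,3} = 2
G(14) = mex{1,1,0,4,3} = 2
G(15) = mex{2,1,1,0,4} = 3
G(16) = mex{2,2,1,0,0} = 3
G(17) = mex{3,2,2,1,0} = 4
G(18) = mex{3,3,2,1,1} = 0
G(19) = mex{4,3,3,2,1} = 0
G(20) = mex{0,4,3,2,2} = 1
G_A(20) = 1.
Pile B, S = {5, 9}:
G(0) = 0
G(1) = mex{} = 0
G(2) = mex{} = 0
G(3) = mex{} = 0
G(4) = mex{} = 0
G(5) = mex{0} = 1
G(6) = mex{0} = 1
G(7) = mex{0} = 1
G(8) = mex{0} = 1
G(9) = mex{0,0} = 1
G(10) = mex{1,0} = 2
G(11) = mex{1,0} = 2
G(12) = mex{1,0} = 2
G_B(12) = 2.
Combined Grundy value = 1 ⊕ 2 = 3.

3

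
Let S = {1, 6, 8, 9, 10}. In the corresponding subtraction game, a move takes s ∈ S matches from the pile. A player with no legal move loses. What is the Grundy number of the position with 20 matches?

0

G(0) = 0
G(1) = mex{0} = 1
G(2) = mex{1} = 0
G(3) = mex{0} = 1
G(4) = mex{1} = 0
G(5) = mex{0} = 1
G(6) = mex{1,0} = 2
G(7) = mex{2,1} = 0
G(8) = mex{0,0,0} = 1
G(9) = mex{1,1,1,0} = 2
G(10) = mex{2,0,0,1,0} = 3
G(11) = mex{3,1,1,0,1} = 2
G(12) = mex{2,2,0,1,0} = 3
G(13) = mex{3,0,1,0,1} = 2
G(14) = mex{2,1,2,1,0} = 3
G(15) = mex{3,2,0,2,1} = 4
G(16) = mex{4,3,1,0,2} = 5
G(17) = mex{5,2,2,1,0} = 3
G(18) = mex{3,3,3,2,1} = 0
G(19) = mex{0,2,2,3,2} = 1
G(20) = mex{1,3,3,2,3} = 0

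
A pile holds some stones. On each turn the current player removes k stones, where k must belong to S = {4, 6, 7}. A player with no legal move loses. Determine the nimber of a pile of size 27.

1

G(0) = 0
G(1) = mex{} = 0
G(2) = mex{} = 0
G(3) = mex{} = 0
G(4) = mex{0} = 1
G(5) = mex{0} = 1
G(6) = mex{0,0} = 1
G(7) = mex{0,0,0} = 1
G(8) = mex{1,0,0} = 2
G(9) = mex{1,0,0} = 2
G(10) = mex{1,1,0} = 2
G(11) = mex{1,1,1} = 0
G(12) = mex{2,1,1} = 0
G(13) = mex{2,1,1} = 0
G(14) = mex{2,2,1} = 0
G(15) = mex{0,2,2} = 1
G(16) = mex{0,2,2} = 1
G(17) = mex{0,0,2} = 1
G(18) = mex{0,0,0} = 1
G(19) = mex{1,0,0} = 2
G(20) = mex{1,0,0} = 2
G(21) = mex{1,1,0} = 2
G(22) = mex{1,1,1} = 0
G(23) = mex{2,1,1} = 0
G(24) = mex{2,1,1} = 0
G(25) = mex{2,2,1} = 0
G(26) = mex{0,2,2} = 1
G(27) = mex{0,2,2} = 1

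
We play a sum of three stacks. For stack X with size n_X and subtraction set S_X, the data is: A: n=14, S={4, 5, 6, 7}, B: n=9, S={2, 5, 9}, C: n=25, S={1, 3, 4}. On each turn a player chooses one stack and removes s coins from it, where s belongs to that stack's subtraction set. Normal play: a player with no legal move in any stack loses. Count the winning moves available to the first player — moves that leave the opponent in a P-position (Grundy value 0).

2

Stack A, S = {4, 5, 6, 7}:
n :  0  1  2  3  4  5  6  7  8  9 10 11 12 13 14
G :  0  0  0  0  1  1  1  1  2  2  2  0  0  0  0
G_A(14) = 0.
Stack B, S = {2, 5, 9}:
G(0) = 0
G(1) = mex{} = 0
G(2) = mex{0} = 1
G(3) = mex{0} = 1
G(4) = mex{1} = 0
G(5) = mex{1,0} = 2
G(6) = mex{0,0} = 1
G(7) = mex{2,1} = 0
G(8) = mex{1,1} = 0
G(9) = mex{0,0,0} = 1
G_B(9) = 1.
Stack C, S = {1, 3, 4}:
G(0) = 0
G(1) = mex{0} = 1
G(2) = mex{1} = 0
G(3) = mex{0,0} = 1
G(4) = mex{1,1,0} = 2
G(5) = mex{2,0,1} = 3
G(6) = mex{3,1,0} = 2
G(7) = mex{2,2,1} = 0
G(8) = mex{0,3,2} = 1
G(9) = mex{1,2,3} = 0
G(10) = mex{0,0,2} = 1
G(11) = mex{1,1,0} = 2
G(12) = mex{2,0,1} = 3
G(13) = mex{3,1,0} = 2
G(14) = mex{2,2,1} = 0
G(15) = mex{0,3,2} = 1
G(16) = mex{1,2,3} = 0
G(17) = mex{0,0,2} = 1
G(18) = mex{1,1,0} = 2
G(19) = mex{2,0,1} = 3
G(20) = mex{3,1,0} = 2
G(21) = mex{2,2,1} = 0
G(22) = mex{0,3,2} = 1
G(23) = mex{1,2,3} = 0
G(24) = mex{0,0,2} = 1
G(25) = mex{1,1,0} = 2
G_C(25) = 2.
Combined Grundy value = 0 ⊕ 1 ⊕ 2 = 3.
A winning move leaves total XOR = 0, i.e. changes one component's Grundy value g to g ⊕ X where X is the current total.
Stack A: need g' = 0⊕3 = 3. Options: 14−4→G=2, 14−5→G=2, 14−6→G=2, 14−7→G=1. Hits: 0.
Stack B: need g' = 1⊕3 = 2. Options: 9−2→G=0, 9−5→G=0, 9−9→G=0. Hits: 0.
Stack C: need g' = 2⊕3 = 1. Options: 25−1→G=1, 25−3→G=1, 25−4→G=0. Hits: 2.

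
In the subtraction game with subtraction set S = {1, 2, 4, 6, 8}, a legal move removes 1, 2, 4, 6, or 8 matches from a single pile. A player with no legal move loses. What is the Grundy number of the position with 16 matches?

n :  0  1  2  3  4  5  6  7  8  9 10 11 12 13 14 15 16
G :  0  1  2  0  1  2  3  4  5  3  0  1  2  0  1  2  3

3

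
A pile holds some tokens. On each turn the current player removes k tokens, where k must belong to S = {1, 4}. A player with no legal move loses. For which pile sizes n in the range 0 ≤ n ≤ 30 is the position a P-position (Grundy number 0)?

0, 2, 5, 7, 10, 12, 15, 17, 20, 22, 25, 27, 30

G(0) = 0
G(1) = mex{0} = 1
G(2) = mex{1} = 0
G(3) = mex{0} = 1
G(4) = mex{1,0} = 2
G(5) = mex{2,1} = 0
G(6) = mex{0,0} = 1
G(7) = mex{1,1} = 0
G(8) = mex{0,2} = 1
G(9) = mex{1,0} = 2
G(10) = mex{2,1} = 0
G(11) = mex{0,0} = 1
G(12) = mex{1,1} = 0
G(13) = mex{0,2} = 1
G(14) = mex{1,0} = 2
G(15) = mex{2,1} = 0
G(16) = mex{0,0} = 1
G(17) = mex{1,1} = 0
G(18) = mex{0,2} = 1
G(19) = mex{1,0} = 2
G(20) = mex{2,1} = 0
G(21) = mex{0,0} = 1
G(22) = mex{1,1} = 0
G(23) = mex{0,2} = 1
G(24) = mex{1,0} = 2
G(25) = mex{2,1} = 0
G(26) = mex{0,0} = 1
G(27) = mex{1,1} = 0
G(28) = mex{0,2} = 1
G(29) = mex{1,0} = 2
G(30) = mex{2,1} = 0
P-positions are exactly the n with G(n) = 0.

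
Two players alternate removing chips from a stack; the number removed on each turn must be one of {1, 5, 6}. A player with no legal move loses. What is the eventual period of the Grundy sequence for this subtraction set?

G(0) = 0
G(1) = mex{0} = 1
G(2) = mex{1} = 0
G(3) = mex{0} = 1
G(4) = mex{1} = 0
G(5) = mex{0,0} = 1
G(6) = mex{1,1,0} = 2
G(7) = mex{2,0,1} = 3
G(8) = mex{3,1,0} = 2
G(9) = mex{2,0,1} = 3
G(10) = mex{3,1,0} = 2
G(11) = mex{2,2,1} = 0
G(12) = mex{0,3,2} = 1
G(13) = mex{1,2,3} = 0
G(14) = mex{0,3,2} = 1
G(15) = mex{1,2,3} = 0
G(16) = mex{0,0,2} = 1
G(17) = mex{1,1,0} = 2
G(18) = mex{2,0,1} = 3
G(19) = mex{3,1,0} = 2
G(20) = mex{2,0,1} = 3
G(21) = mex{3,1,0} = 2
G(22) = mex{2,2,1} = 0
G(23) = mex{0,3,2} = 1
G(n+11) = G(n) holds for n = 0,…,5 (a full window of length max(S) = 6), so the sequence is purely periodic with period 11.

11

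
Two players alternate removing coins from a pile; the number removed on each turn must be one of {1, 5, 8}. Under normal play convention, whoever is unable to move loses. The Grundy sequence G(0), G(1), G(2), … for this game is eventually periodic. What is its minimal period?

13

G(0) = 0
G(1) = mex{0} = 1
G(2) = mex{1} = 0
G(3) = mex{0} = 1
G(4) = mex{1} = 0
G(5) = mex{0,0} = 1
G(6) = mex{1,1} = 0
G(7) = mex{0,0} = 1
G(8) = mex{1,1,0} = 2
G(9) = mex{2,0,1} = 3
G(10) = mex{3,1,0} = 2
G(11) = mex{2,0,1} = 3
G(12) = mex{3,1,0} = 2
G(13) = mex{2,2,1} = 0
G(14) = mex{0,3,0} = 1
G(15) = mex{1,2,1} = 0
G(16) = mex{0,3,2} = 1
G(17) = mex{1,2,3} = 0
G(18) = mex{0,0,2} = 1
G(19) = mex{1,1,3} = 0
G(20) = mex{0,0,2} = 1
G(21) = mex{1,1,0} = 2
G(22) = mex{2,0,1} = 3
G(23) = mex{3,1,0} = 2
G(24) = mex{2,0,1} = 3
G(25) = mex{3,1,0} = 2
G(26) = mex{2,2,1} = 0
G(27) = mex{0,3,0} = 1
G(n+13) = G(n) holds for n = 0,…,7 (a full window of length max(S) = 8), so the sequence is purely periodic with period 13.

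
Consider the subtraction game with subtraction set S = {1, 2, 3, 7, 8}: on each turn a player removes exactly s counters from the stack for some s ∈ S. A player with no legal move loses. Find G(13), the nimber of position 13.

n :  0  1  2  3  4  5  6  7  8  9 10 11 12 13
G :  0  1  2  3  0  1  2  3  4  0  1  2  3  0

0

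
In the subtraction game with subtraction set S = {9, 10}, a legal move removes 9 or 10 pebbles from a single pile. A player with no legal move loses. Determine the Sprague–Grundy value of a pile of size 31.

1

n :  0  1  2  3  4  5  6  7  8  9 10 11 12 13 14 15 16 17 18 19 20 21 22 23 24 25 26 27 28 29 30 31
G :  0  0  0  0  0  0  0  0  0  1  1  1  1  1  1  1  1  1  2  0  0  0  0  0  0  0  0  0  1  1  1  1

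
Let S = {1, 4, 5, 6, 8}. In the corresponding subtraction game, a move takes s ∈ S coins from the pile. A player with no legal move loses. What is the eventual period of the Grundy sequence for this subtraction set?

G(0) = 0
G(1) = mex{0} = 1
G(2) = mex{1} = 0
G(3) = mex{0} = 1
G(4) = mex{1,0} = 2
G(5) = mex{2,1,0} = 3
G(6) = mex{3,0,1,0} = 2
G(7) = mex{2,1,0,1} = 3
G(8) = mex{3,2,1,0,0} = 4
G(9) = mex{4,3,2,1,1} = 0
G(10) = mex{0,2,3,2,0} = 1
G(11) = mex{1,3,2,3,1} = 0
G(12) = mex{0,4,3,2,2} = 1
G(13) = mex{1,0,4,3,3} = 2
G(14) = mex{2,1,0,4,2} = 3
G(15) = mex{3,0,1,0,3} = 2
G(16) = mex{2,1,0,1,4} = 3
G(17) = mex{3,2,1,0,0} = 4
G(18) = mex{4,3,2,1,1} = 0
G(19) = mex{0,2,3,2,0} = 1
G(n+9) = G(n) holds for n = 0,…,7 (a full window of length max(S) = 8), so the sequence is purely periodic with period 9.

9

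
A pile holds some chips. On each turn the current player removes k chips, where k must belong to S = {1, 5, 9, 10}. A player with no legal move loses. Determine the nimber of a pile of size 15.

n :  0  1  2  3  4  5  6  7  8  9 10 11 12 13 14 15
G :  0  1  0  1  0  1  0  1  0  1  2  3  2  3  2  3

3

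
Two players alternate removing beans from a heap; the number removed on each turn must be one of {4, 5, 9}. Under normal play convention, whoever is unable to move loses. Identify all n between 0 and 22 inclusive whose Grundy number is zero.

0, 1, 2, 3, 13, 14, 15, 16

G(0) = 0
G(1) = mex{} = 0
G(2) = mex{} = 0
G(3) = mex{} = 0
G(4) = mex{0} = 1
G(5) = mex{0,0} = 1
G(6) = mex{0,0} = 1
G(7) = mex{0,0} = 1
G(8) = mex{1,0} = 2
G(9) = mex{1,1,0} = 2
G(10) = mex{1,1,0} = 2
G(11) = mex{1,1,0} = 2
G(12) = mex{2,1,0} = 3
G(13) = mex{2,2,1} = 0
G(14) = mex{2,2,1} = 0
G(15) = mex{2,2,1} = 0
G(16) = mex{3,2,1} = 0
G(17) = mex{0,3,2} = 1
G(18) = mex{0,0,2} = 1
G(19) = mex{0,0,2} = 1
G(20) = mex{0,0,2} = 1
G(21) = mex{1,0,3} = 2
G(22) = mex{1,1,0} = 2
P-positions are exactly the n with G(n) = 0.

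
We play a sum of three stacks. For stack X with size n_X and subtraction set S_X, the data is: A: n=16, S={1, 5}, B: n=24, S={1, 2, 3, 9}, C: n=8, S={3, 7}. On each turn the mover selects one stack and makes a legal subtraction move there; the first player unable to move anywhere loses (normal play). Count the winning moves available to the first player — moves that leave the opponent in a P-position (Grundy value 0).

2

Stack A, S = {1, 5}:
n :  0  1  2  3  4  5  6  7  8  9 10 11 12 13 14 15 16
G :  0  1  0  1  0  1  0  1  0  1  0  1  0  1  0  1  0
G_A(16) = 0.
Stack B, S = {1, 2, 3, 9}:
G(0) = 0
G(1) = mex{0} = 1
G(2) = mex{1,0} = 2
G(3) = mex{2,1,0} = 3
G(4) = mex{3,2,1} = 0
G(5) = mex{0,3,2} = 1
G(6) = mex{1,0,3} = 2
G(7) = mex{2,1,0} = 3
G(8) = mex{3,2,1} = 0
G(9) = mex{0,3,2,0} = 1
G(10) = mex{1,0,3,1} = 2
G(11) = mex{2,1,0,2} = 3
G(12) = mex{3,2,1,3} = 0
G(13) = mex{0,3,2,0} = 1
G(14) = mex{1,0,3,1} = 2
G(15) = mex{2,1,0,2} = 3
G(16) = mex{3,2,1,3} = 0
G(17) = mex{0,3,2,0} = 1
G(18) = mex{1,0,3,1} = 2
G(19) = mex{2,1,0,2} = 3
G(20) = mex{3,2,1,3} = 0
G(21) = mex{0,3,2,0} = 1
G(22) = mex{1,0,3,1} = 2
G(23) = mex{2,1,0,2} = 3
G(24) = mex{3,2,1,3} = 0
G_B(24) = 0.
Stack C, S = {3, 7}:
G(0) = 0
G(1) = mex{} = 0
G(2) = mex{} = 0
G(3) = mex{0} = 1
G(4) = mex{0} = 1
G(5) = mex{0} = 1
G(6) = mex{1} = 0
G(7) = mex{1,0} = 2
G(8) = mex{1,0} = 2
G_C(8) = 2.
Combined Grundy value = 0 ⊕ 0 ⊕ 2 = 2.
A winning move leaves total XOR = 0, i.e. changes one component's Grundy value g to g ⊕ X where X is the current total.
Stack A: need g' = 0⊕2 = 2. Options: 16−1→G=1, 16−5→G=1. Hits: 0.
Stack B: need g' = 0⊕2 = 2. Options: 24−1→G=3, 24−2→G=2, 24−3→G=1, 24−9→G=3. Hits: 1.
Stack C: need g' = 2⊕2 = 0. Options: 8−3→G=1, 8−7→G=0. Hits: 1.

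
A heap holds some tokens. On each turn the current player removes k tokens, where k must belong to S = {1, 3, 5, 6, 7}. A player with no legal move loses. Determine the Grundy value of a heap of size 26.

0

n :  0  1  2  3  4  5  6  7  8  9 10 11 12 13 14 15 16 17 18 19 20 21 22 23 24 25 26
G :  0  1  0  1  0  1  2  3  2  3  2  3  0  1  0  1  0  1  2  3  2  3  2  3  0  1  0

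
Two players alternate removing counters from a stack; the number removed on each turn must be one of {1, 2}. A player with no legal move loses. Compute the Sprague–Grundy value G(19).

1

n :  0  1  2  3  4  5  6  7  8  9 10 11 12 13 14 15 16 17 18 19
G :  0  1  2  0  1  2  0  1  2  0  1  2  0  1  2  0  1  2  0  1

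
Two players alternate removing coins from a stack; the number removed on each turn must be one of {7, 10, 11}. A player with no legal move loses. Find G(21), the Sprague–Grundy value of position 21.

0

n :  0  1  2  3  4  5  6  7  8  9 10 11 12 13 14 15 16 17 18 19 20 21
G :  0  0  0  0  0  0  0  1  1  1  1  1  1  1  2  2  2  2  0  0  0  0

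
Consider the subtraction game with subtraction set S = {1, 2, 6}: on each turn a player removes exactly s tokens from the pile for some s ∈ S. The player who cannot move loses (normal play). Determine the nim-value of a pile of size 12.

2

n :  0  1  2  3  4  5  6  7  8  9 10 11 12
G :  0  1  2  0  1  2  3  0  1  2  0  1  2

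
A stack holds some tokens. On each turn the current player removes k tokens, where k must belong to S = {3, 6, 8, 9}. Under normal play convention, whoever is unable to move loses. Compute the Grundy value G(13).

0

G(0) = 0
G(1) = mex{} = 0
G(2) = mex{} = 0
G(3) = mex{0} = 1
G(4) = mex{0} = 1
G(5) = mex{0} = 1
G(6) = mex{1,0} = 2
G(7) = mex{1,0} = 2
G(8) = mex{1,0,0} = 2
G(9) = mex{2,1,0,0} = 3
G(10) = mex{2,1,0,0} = 3
G(11) = mex{2,1,1,0} = 3
G(12) = mex{3,2,1,1} = 0
G(13) = mex{3,2,1,1} = 0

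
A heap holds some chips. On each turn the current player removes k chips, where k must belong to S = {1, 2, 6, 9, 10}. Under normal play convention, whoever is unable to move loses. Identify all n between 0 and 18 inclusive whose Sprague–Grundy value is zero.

0, 3, 7, 11, 14, 18

G(0) = 0
G(1) = mex{0} = 1
G(2) = mex{1,0} = 2
G(3) = mex{2,1} = 0
G(4) = mex{0,2} = 1
G(5) = mex{1,0} = 2
G(6) = mex{2,1,0} = 3
G(7) = mex{3,2,1} = 0
G(8) = mex{0,3,2} = 1
G(9) = mex{1,0,0,0} = 2
G(10) = mex{2,1,1,1,0} = 3
G(11) = mex{3,2,2,2,1} = 0
G(12) = mex{0,3,3,0,2} = 1
G(13) = mex{1,0,0,1,0} = 2
G(14) = mex{2,1,1,2,1} = 0
G(15) = mex{0,2,2,3,2} = 1
G(16) = mex{1,0,3,0,3} = 2
G(17) = mex{2,1,0,1,0} = 3
G(18) = mex{3,2,1,2,1} = 0
P-positions are exactly the n with G(n) = 0.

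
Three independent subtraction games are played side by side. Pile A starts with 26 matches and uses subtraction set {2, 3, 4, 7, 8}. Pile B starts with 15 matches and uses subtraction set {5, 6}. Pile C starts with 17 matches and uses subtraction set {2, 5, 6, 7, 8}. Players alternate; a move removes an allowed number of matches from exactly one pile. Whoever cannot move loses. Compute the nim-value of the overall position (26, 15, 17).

2

Pile A, S = {2, 3, 4, 7, 8}:
n :  0  1  2  3  4  5  6  7  8  9 10 11 12 13 14 15 16 17 18 19 20 21 22 23 24 25 26
G :  0  0  1  1  2  2  0  3  1  4  2  0  0  1  1  2  2  0  3  1  4  2  0  0  1  1  2
G_A(26) = 2.
Pile B, S = {5, 6}:
n :  0  1  2  3  4  5  6  7  8  9 10 11 12 13 14 15
G :  0  0  0  0  0  1  1  1  1  1  2  0  0  0  0  0
G_B(15) = 0.
Pile C, S = {2, 5, 6, 7, 8}:
G(0) = 0
G(1) = mex{} = 0
G(2) = mex{0} = 1
G(3) = mex{0} = 1
G(4) = mex{1} = 0
G(5) = mex{1,0} = 2
G(6) = mex{0,0,0} = 1
G(7) = mex{2,1,0,0} = 3
G(8) = mex{1,1,1,0,0} = 2
G(9) = mex{3,0,1,1,0} = 2
G(10) = mex{2,2,0,1,1} = 3
G(11) = mex{2,1,2,0,1} = 3
G(12) = mex{3,3,1,2,0} = 4
G(13) = mex{3,2,3,1,2} = 0
G(14) = mex{4,2,2,3,1} = 0
G(15) = mex{0,3,2,2,3} = 1
G(16) = mex{0,3,3,2,2} = 1
G(17) = mex{1,4,3,3,2} = 0
G_C(17) = 0.
Combined Grundy value = 2 ⊕ 0 ⊕ 0 = 2.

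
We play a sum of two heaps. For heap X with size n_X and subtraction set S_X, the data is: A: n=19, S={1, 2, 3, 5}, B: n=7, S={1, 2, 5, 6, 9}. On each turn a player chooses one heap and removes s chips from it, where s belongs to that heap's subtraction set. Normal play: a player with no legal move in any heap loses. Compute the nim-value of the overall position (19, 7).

3

Heap A, S = {1, 2, 3, 5}:
G(0) = 0
G(1) = mex{0} = 1
G(2) = mex{1,0} = 2
G(3) = mex{2,1,0} = 3
G(4) = mex{3,2,1} = 0
G(5) = mex{0,3,2,0} = 1
G(6) = mex{1,0,3,1} = 2
G(7) = mex{2,1,0,2} = 3
G(8) = mex{3,2,1,3} = 0
G(9) = mex{0,3,2,0} = 1
G(10) = mex{1,0,3,1} = 2
G(11) = mex{2,1,0,2} = 3
G(12) = mex{3,2,1,3} = 0
G(13) = mex{0,3,2,0} = 1
G(14) = mex{1,0,3,1} = 2
G(15) = mex{2,1,0,2} = 3
G(16) = mex{3,2,1,3} = 0
G(17) = mex{0,3,2,0} = 1
G(18) = mex{1,0,3,1} = 2
G(19) = mex{2,1,0,2} = 3
G_A(19) = 3.
Heap B, S = {1, 2, 5, 6, 9}:
n : 0 1 2 3 4 5 6 7
G : 0 1 2 0 1 2 3 0
G_B(7) = 0.
Combined Grundy value = 3 ⊕ 0 = 3.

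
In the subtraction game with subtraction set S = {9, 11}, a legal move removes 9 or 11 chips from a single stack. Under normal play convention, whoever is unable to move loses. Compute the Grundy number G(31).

n :  0  1  2  3  4  5  6  7  8  9 10 11 12 13 14 15 16 17 18 19 20 21 22 23 24 25 26 27 28 29 30 31
G :  0  0  0  0  0  0  0  0  0  1  1  1  1  1  1  1  1  1  2  2  0  0  0  0  0  0  0  0  0  1  1  1

1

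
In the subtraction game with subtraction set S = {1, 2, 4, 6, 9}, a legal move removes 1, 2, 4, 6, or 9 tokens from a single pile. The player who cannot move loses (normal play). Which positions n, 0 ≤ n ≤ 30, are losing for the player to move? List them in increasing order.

G(0) = 0
G(1) = mex{0} = 1
G(2) = mex{1,0} = 2
G(3) = mex{2,1} = 0
G(4) = mex{0,2,0} = 1
G(5) = mex{1,0,1} = 2
G(6) = mex{2,1,2,0} = 3
G(7) = mex{3,2,0,1} = 4
G(8) = mex{4,3,1,2} = 0
G(9) = mex{0,4,2,0,0} = 1
G(10) = mex{1,0,3,1,1} = 2
G(11) = mex{2,1,4,2,2} = 0
G(12) = mex{0,2,0,3,0} = 1
G(13) = mex{1,0,1,4,1} = 2
G(14) = mex{2,1,2,0,2} = 3
G(15) = mex{3,2,0,1,3} = 4
G(16) = mex{4,3,1,2,4} = 0
G(17) = mex{0,4,2,0,0} = 1
G(18) = mex{1,0,3,1,1} = 2
G(19) = mex{2,1,4,2,2} = 0
G(20) = mex{0,2,0,3,0} = 1
G(21) = mex{1,0,1,4,1} = 2
G(22) = mex{2,1,2,0,2} = 3
G(23) = mex{3,2,0,1,3} = 4
G(24) = mex{4,3,1,2,4} = 0
G(25) = mex{0,4,2,0,0} = 1
G(26) = mex{1,0,3,1,1} = 2
G(27) = mex{2,1,4,2,2} = 0
G(28) = mex{0,2,0,3,0} = 1
G(29) = mex{1,0,1,4,1} = 2
G(30) = mex{2,1,2,0,2} = 3
P-positions are exactly the n with G(n) = 0.

0, 3, 8, 11, 16, 19, 24, 27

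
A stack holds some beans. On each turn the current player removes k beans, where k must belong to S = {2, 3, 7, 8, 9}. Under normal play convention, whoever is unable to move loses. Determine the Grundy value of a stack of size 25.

G(0) = 0
G(1) = mex{} = 0
G(2) = mex{0} = 1
G(3) = mex{0,0} = 1
G(4) = mex{1,0} = 2
G(5) = mex{1,1} = 0
G(6) = mex{2,1} = 0
G(7) = mex{0,2,0} = 1
G(8) = mex{0,0,0,0} = 1
G(9) = mex{1,0,1,0,0} = 2
G(10) = mex{1,1,1,1,0} = 2
G(11) = mex{2,1,2,1,1} = 0
G(12) = mex{2,2,0,2,1} = 3
G(13) = mex{0,2,0,0,2} = 1
G(14) = mex{3,0,1,0,0} = 2
G(15) = mex{1,3,1,1,0} = 2
G(16) = mex{2,1,2,1,1} = 0
G(17) = mex{2,2,2,2,1} = 0
G(18) = mex{0,2,0,2,2} = 1
G(19) = mex{0,0,3,0,2} = 1
G(20) = mex{1,0,1,3,0} = 2
G(21) = mex{1,1,2,1,3} = 0
G(22) = mex{2,1,2,2,1} = 0
G(23) = mex{0,2,0,2,2} = 1
G(24) = mex{0,0,0,0,2} = 1
G(25) = mex{1,0,1,0,0} = 2

2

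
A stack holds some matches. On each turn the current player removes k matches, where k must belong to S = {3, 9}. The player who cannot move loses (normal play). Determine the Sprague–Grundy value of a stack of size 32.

n :  0  1  2  3  4  5  6  7  8  9 10 11 12 13 14 15 16 17 18 19 20 21 22 23 24 25 26 27 28 29 30 31 32
G :  0  0  0  1  1  1  0  0  0  1  1  1  0  0  0  1  1  1  0  0  0  1  1  1  0  0  0  1  1  1  0  0  0

0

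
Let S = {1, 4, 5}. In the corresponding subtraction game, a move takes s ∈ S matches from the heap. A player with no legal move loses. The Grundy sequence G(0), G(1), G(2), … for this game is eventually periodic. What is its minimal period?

G(0) = 0
G(1) = mex{0} = 1
G(2) = mex{1} = 0
G(3) = mex{0} = 1
G(4) = mex{1,0} = 2
G(5) = mex{2,1,0} = 3
G(6) = mex{3,0,1} = 2
G(7) = mex{2,1,0} = 3
G(8) = mex{3,2,1} = 0
G(9) = mex{0,3,2} = 1
G(10) = mex{1,2,3} = 0
G(11) = mex{0,3,2} = 1
G(12) = mex{1,0,3} = 2
G(13) = mex{2,1,0} = 3
G(14) = mex{3,0,1} = 2
G(15) = mex{2,1,0} = 3
G(16) = mex{3,2,1} = 0
G(17) = mex{0,3,2} = 1
G(n+8) = G(n) holds for n = 0,…,4 (a full window of length max(S) = 5), so the sequence is purely periodic with period 8.

8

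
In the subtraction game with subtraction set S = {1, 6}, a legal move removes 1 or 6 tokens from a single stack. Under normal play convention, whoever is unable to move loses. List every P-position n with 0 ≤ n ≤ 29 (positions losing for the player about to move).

0, 2, 4, 7, 9, 11, 14, 16, 18, 21, 23, 25, 28

n :  0  1  2  3  4  5  6  7  8  9 10 11 12 13 14 15 16 17 18 19 20 21 22 23 24 25 26 27 28 29
G :  0  1  0  1  0  1  2  0  1  0  1  0  1  2  0  1  0  1  0  1  2  0  1  0  1  0  1  2  0  1
P-positions are exactly the n with G(n) = 0.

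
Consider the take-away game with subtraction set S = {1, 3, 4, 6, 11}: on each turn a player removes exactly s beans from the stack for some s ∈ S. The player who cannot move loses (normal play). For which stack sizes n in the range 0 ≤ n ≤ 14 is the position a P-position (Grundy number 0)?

0, 2, 7, 9, 14

G(0) = 0
G(1) = mex{0} = 1
G(2) = mex{1} = 0
G(3) = mex{0,0} = 1
G(4) = mex{1,1,0} = 2
G(5) = mex{2,0,1} = 3
G(6) = mex{3,1,0,0} = 2
G(7) = mex{2,2,1,1} = 0
G(8) = mex{0,3,2,0} = 1
G(9) = mex{1,2,3,1} = 0
G(10) = mex{0,0,2,2} = 1
G(11) = mex{1,1,0,3,0} = 2
G(12) = mex{2,0,1,2,1} = 3
G(13) = mex{3,1,0,0,0} = 2
G(14) = mex{2,2,1,1,1} = 0
P-positions are exactly the n with G(n) = 0.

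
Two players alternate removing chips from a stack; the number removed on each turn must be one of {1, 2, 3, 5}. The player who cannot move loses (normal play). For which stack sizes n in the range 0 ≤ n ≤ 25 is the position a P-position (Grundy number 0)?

n :  0  1  2  3  4  5  6  7  8  9 10 11 12 13 14 15 16 17 18 19 20 21 22 23 24 25
G :  0  1  2  3  0  1  2  3  0  1  2  3  0  1  2  3  0  1  2  3  0  1  2  3  0  1
P-positions are exactly the n with G(n) = 0.

0, 4, 8, 12, 16, 20, 24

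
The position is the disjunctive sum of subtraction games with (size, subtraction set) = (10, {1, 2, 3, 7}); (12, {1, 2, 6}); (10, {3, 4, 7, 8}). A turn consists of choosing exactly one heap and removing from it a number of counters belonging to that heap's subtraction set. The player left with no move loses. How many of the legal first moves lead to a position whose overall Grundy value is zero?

Heap A, S = {1, 2, 3, 7}:
G(0) = 0
G(1) = mex{0} = 1
G(2) = mex{1,0} = 2
G(3) = mex{2,1,0} = 3
G(4) = mex{3,2,1} = 0
G(5) = mex{0,3,2} = 1
G(6) = mex{1,0,3} = 2
G(7) = mex{2,1,0,0} = 3
G(8) = mex{3,2,1,1} = 0
G(9) = mex{0,3,2,2} = 1
G(10) = mex{1,0,3,3} = 2
G_A(10) = 2.
Heap B, S = {1, 2, 6}:
n :  0  1  2  3  4  5  6  7  8  9 10 11 12
G :  0  1  2  0  1  2  3  0  1  2  0  1  2
G_B(12) = 2.
Heap C, S = {3, 4, 7, 8}:
G(0) = 0
G(1) = mex{} = 0
G(2) = mex{} = 0
G(3) = mex{0} = 1
G(4) = mex{0,0} = 1
G(5) = mex{0,0} = 1
G(6) = mex{1,0} = 2
G(7) = mex{1,1,0} = 2
G(8) = mex{1,1,0,0} = 2
G(9) = mex{2,1,0,0} = 3
G(10) = mex{2,2,1,0} = 3
G_C(10) = 3.
Combined Grundy value = 2 ⊕ 2 ⊕ 3 = 3.
A winning move leaves total XOR = 0, i.e. changes one component's Grundy value g to g ⊕ X where X is the current total.
Heap A: need g' = 2⊕3 = 1. Options: 10−1→G=1, 10−2→G=0, 10−3→G=3, 10−7→G=3. Hits: 1.
Heap B: need g' = 2⊕3 = 1. Options: 12−1→G=1, 12−2→G=0, 12−6→G=3. Hits: 1.
Heap C: need g' = 3⊕3 = 0. Options: 10−3→G=2, 10−4→G=2, 10−7→G=1, 10−8→G=0. Hits: 1.

3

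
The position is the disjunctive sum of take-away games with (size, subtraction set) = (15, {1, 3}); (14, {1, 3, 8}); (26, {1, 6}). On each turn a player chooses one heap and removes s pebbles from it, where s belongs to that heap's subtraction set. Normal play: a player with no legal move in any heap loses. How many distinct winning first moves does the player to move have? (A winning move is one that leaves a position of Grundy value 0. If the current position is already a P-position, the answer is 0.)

6

Heap A, S = {1, 3}:
G(0) = 0
G(1) = mex{0} = 1
G(2) = mex{1} = 0
G(3) = mex{0,0} = 1
G(4) = mex{1,1} = 0
G(5) = mex{0,0} = 1
G(6) = mex{1,1} = 0
G(7) = mex{0,0} = 1
G(8) = mex{1,1} = 0
G(9) = mex{0,0} = 1
G(10) = mex{1,1} = 0
G(11) = mex{0,0} = 1
G(12) = mex{1,1} = 0
G(13) = mex{0,0} = 1
G(14) = mex{1,1} = 0
G(15) = mex{0,0} = 1
G_A(15) = 1.
Heap B, S = {1, 3, 8}:
n :  0  1  2  3  4  5  6  7  8  9 10 11 12 13 14
G :  0  1  0  1  0  1  0  1  2  3  2  0  1  0  1
G_B(14) = 1.
Heap C, S = {1, 6}:
n :  0  1  2  3  4  5  6  7  8  9 10 11 12 13 14 15 16 17 18 19 20 21 22 23 24 25 26
G :  0  1  0  1  0  1  2  0  1  0  1  0  1  2  0  1  0  1  0  1  2  0  1  0  1  0  1
G_C(26) = 1.
Combined Grundy value = 1 ⊕ 1 ⊕ 1 = 1.
A winning move leaves total XOR = 0, i.e. changes one component's Grundy value g to g ⊕ X where X is the current total.
Heap A: need g' = 1⊕1 = 0. Options: 15−1→G=0, 15−3→G=0. Hits: 2.
Heap B: need g' = 1⊕1 = 0. Options: 14−1→G=0, 14−3→G=0, 14−8→G=0. Hits: 3.
Heap C: need g' = 1⊕1 = 0. Options: 26−1→G=0, 26−6→G=2. Hits: 1.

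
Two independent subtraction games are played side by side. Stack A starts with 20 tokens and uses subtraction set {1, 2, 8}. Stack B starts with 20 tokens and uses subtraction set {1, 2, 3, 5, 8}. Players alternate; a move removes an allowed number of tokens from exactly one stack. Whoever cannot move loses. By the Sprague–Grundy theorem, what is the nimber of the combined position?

2

Stack A, S = {1, 2, 8}:
n :  0  1  2  3  4  5  6  7  8  9 10 11 12 13 14 15 16 17 18 19 20
G :  0  1  2  0  1  2  0  1  2  0  1  2  0  1  2  0  1  2  0  1  2
G_A(20) = 2.
Stack B, S = {1, 2, 3, 5, 8}:
n :  0  1  2  3  4  5  6  7  8  9 10 11 12 13 14 15 16 17 18 19 20
G :  0  1  2  3  0  1  2  3  4  5  0  1  2  3  0  1  2  3  4  5  0
G_B(20) = 0.
Combined Grundy value = 2 ⊕ 0 = 2.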